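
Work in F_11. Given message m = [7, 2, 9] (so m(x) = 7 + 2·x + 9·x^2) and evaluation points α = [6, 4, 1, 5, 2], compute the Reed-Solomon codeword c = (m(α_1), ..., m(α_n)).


c = [2, 5, 7, 0, 3]

Message polynomial: m(x) = 7 + 2·x + 9·x^2 (mod 11).
For each evaluation point α_i, compute m(α_i) mod 11:
  α_1 = 6: Horner steps 9 → 1 → 2, so m(6) = 2.
  α_2 = 4: Horner steps 9 → 5 → 5, so m(4) = 5.
  α_3 = 1: Horner steps 9 → 0 → 7, so m(1) = 7.
  α_4 = 5: Horner steps 9 → 3 → 0, so m(5) = 0.
  α_5 = 2: Horner steps 9 → 9 → 3, so m(2) = 3.
Codeword c = [2, 5, 7, 0, 3] ∈ F_11^5.


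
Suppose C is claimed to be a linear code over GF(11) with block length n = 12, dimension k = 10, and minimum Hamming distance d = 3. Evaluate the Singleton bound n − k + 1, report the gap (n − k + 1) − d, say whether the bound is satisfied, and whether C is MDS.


Singleton RHS = n − k + 1 = 3, slack = 0, bound satisfied, MDS.

Singleton bound: d ≤ n − k + 1.
Here n = 12, k = 10, so n − k + 1 = 3.
Given d = 3, check d ≤ 3: YES.
Slack = (n − k + 1) − d = 0.
The code is MDS (slack = 0).
Description: the claimed parameters are [12, 10, 3]_11; such a code would be MDS (meets Singleton bound).


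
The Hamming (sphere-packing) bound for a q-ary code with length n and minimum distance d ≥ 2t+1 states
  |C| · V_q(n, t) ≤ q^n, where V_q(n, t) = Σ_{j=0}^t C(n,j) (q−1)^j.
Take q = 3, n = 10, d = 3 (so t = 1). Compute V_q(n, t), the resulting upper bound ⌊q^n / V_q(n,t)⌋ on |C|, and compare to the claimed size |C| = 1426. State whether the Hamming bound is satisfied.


V_q(n, t) = 21, q^n = 59049, Hamming bound = 2811, |C| = 1426 ≤ bound (satisfied).

Step 1: Compute V_q(n, t) = Σ_{j=0}^1 C(n, j) (q−1)^j.
  j = 0: C(10,0)·(2)^0 = 1·1 = 1.
  j = 1: C(10,1)·(2)^1 = 10·2 = 20.
  V_q(n, t) = 1 + 20 = 21.
Step 2: q^n = 3^10 = 59049.
Step 3: Hamming bound ⌊q^n / V_q(n,t)⌋ = ⌊59049/21⌋ = 2811.
Step 4: Compare |C| = 1426 to 2811: satisfied.
The claimed |C| lies below the Hamming bound.


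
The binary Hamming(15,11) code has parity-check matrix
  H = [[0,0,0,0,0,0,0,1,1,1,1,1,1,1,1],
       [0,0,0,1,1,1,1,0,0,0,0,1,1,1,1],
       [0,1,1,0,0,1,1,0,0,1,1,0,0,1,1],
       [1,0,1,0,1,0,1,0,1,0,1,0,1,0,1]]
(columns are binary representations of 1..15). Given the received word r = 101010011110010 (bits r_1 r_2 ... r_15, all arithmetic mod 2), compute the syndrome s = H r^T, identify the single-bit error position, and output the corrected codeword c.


s = (1, 0, 0, 1)^T, error position = 9, corrected codeword c = 101010010110010

Compute s = H r^T mod 2 one row at a time:
  s_1 = 1 + 1 + 1 + 1 + 0 + 0 + 1 + 0 = 5 ≡ 1 (mod 2).
  s_2 = 0 + 1 + 0 + 0 + 0 + 0 + 1 + 0 = 2 ≡ 0 (mod 2).
  s_3 = 0 + 1 + 0 + 0 + 1 + 1 + 1 + 0 = 4 ≡ 0 (mod 2).
  s_4 = 1 + 1 + 1 + 0 + 1 + 1 + 0 + 0 = 5 ≡ 1 (mod 2).
s = (1, 0, 0, 1)^T — this equals column 9 of H (binary 1001), so error is at position 9.
Correct: flip bit 9 of r = 101010011110010 to get c = 101010010110010.


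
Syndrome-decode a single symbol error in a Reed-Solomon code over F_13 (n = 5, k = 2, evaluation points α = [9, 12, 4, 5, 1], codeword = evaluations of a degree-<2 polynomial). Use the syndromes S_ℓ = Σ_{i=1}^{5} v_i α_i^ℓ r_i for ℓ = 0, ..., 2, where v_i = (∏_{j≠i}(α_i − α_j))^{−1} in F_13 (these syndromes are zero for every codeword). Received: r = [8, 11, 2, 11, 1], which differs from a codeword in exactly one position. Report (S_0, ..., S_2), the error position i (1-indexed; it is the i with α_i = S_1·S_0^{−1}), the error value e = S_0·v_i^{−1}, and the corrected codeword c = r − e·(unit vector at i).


S = (1, 12, 1), error at position 2, error magnitude e = 2, c = [8, 9, 2, 11, 1].

Step 1: column multipliers v_i = (∏_{j≠i}(α_i − α_j))^{−1} mod 13.
  i = 1 (α = 9): (9−12)(9−4)(9−5)(9−1) = (−3)·5·4·8 = −480 ≡ 1, so v_1 = 1^{−1} = 1 (mod 13).
  i = 2 (α = 12): (12−9)(12−4)(12−5)(12−1) = 3·8·7·11 = 1848 ≡ 2, so v_2 = 2^{−1} = 7 (mod 13).
  i = 3 (α = 4): (4−9)(4−12)(4−5)(4−1) = (−5)·(−8)·(−1)·3 = −120 ≡ 10, so v_3 = 10^{−1} = 4 (mod 13).
  i = 4 (α = 5): (5−9)(5−12)(5−4)(5−1) = (−4)·(−7)·1·4 = 112 ≡ 8, so v_4 = 8^{−1} = 5 (mod 13).
  i = 5 (α = 1): (1−9)(1−12)(1−4)(1−5) = (−8)·(−11)·(−3)·(−4) = 1056 ≡ 3, so v_5 = 3^{−1} = 9 (mod 13).
  v = [1, 7, 4, 5, 9].
Step 2: syndromes of r = [8, 11, 2, 11, 1] (all sums mod 13).
  S_0 = Σ v_i r_i = 1·8 + 7·11 + 4·2 + 5·11 + 9·1 = 157 ≡ 1.
  S_1 = Σ v_i α_i r_i = 1·9·8 + 7·12·11 + 4·4·2 + 5·5·11 + 9·1·1 = 1312 ≡ 12.
  α_i^2 mod 13 = [3, 1, 3, 12, 1].
  S_2 = Σ v_i α_i^2 r_i = 1·3·8 + 7·1·11 + 4·3·2 + 5·12·11 + 9·1·1 = 794 ≡ 1.
  S = (1, 12, 1) ≠ 0, so r is not a codeword (an error is present).
Step 3: locate the error. For a single error e at position i, S_ℓ = v_i·e·α_i^ℓ, so α_err = S_1/S_0.
  S_0^{−1} = 1^{−1} = 1 (mod 13), so α_err = 12·1 = 12 ≡ 12 = α_2. Error position i = 2.
  Consistency check: S_2/S_1 = 1·12 = 12 ≡ 12 = α_err ✓ (single-error assumption holds).
Step 4: error magnitude e = S_0/v_2 = S_0·∏_{j≠2}(α_2 − α_j) = 1·2 = 2 ≡ 2 (mod 13).
Step 5: correct position 2: c_2 = r_2 − e = 11 − 2 ≡ 9 (mod 13). Hence c = [8, 9, 2, 11, 1].
  Check: interpolating c through the α_i gives m(x) = 5 + 9·x (degree < 2) with m(α_i) = c_i for every i, so c is indeed a codeword.


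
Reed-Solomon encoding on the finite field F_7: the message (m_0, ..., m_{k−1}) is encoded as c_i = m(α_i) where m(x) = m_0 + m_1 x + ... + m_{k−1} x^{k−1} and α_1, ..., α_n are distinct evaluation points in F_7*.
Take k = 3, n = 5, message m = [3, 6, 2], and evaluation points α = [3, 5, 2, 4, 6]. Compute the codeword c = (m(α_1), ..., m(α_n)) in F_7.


c = [4, 6, 2, 3, 6]

Message polynomial: m(x) = 3 + 6·x + 2·x^2 (mod 7).
For each evaluation point α_i, compute m(α_i) mod 7:
  α_1 = 3: Horner steps 2 → 5 → 4, so m(3) = 4.
  α_2 = 5: Horner steps 2 → 2 → 6, so m(5) = 6.
  α_3 = 2: Horner steps 2 → 3 → 2, so m(2) = 2.
  α_4 = 4: Horner steps 2 → 0 → 3, so m(4) = 3.
  α_5 = 6: Horner steps 2 → 4 → 6, so m(6) = 6.
Codeword c = [4, 6, 2, 3, 6] ∈ F_7^5.


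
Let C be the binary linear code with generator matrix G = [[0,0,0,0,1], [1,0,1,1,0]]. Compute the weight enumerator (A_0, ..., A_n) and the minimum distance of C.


Weight distribution: A_0 = 1, A_1 = 1, A_3 = 1, A_4 = 1. Minimum distance d = 1.

Enumerate all 2^2 = 4 messages m ∈ F_2^2.
For each, compute codeword c = mG in F_2^5, then tally its weight.
  m = 00 → c = 00000, weight = 0.
  m = 10 → c = 00001, weight = 1.
  m = 01 → c = 10110, weight = 3.
  m = 11 → c = 10111, weight = 4.
Tally weights:
  weight 0: 1 codewords.
  weight 1: 1 codewords.
  weight 3: 1 codewords.
  weight 4: 1 codewords.
Minimum distance d = smallest w > 0 with A_w > 0 = 1.
Sanity: Σ A_w = 4 = 2^2 = 4 ✓.


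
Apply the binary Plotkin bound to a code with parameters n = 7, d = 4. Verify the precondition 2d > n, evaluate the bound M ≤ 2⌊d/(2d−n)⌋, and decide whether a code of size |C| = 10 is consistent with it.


Plotkin bound M ≤ 8; given |C| = 10 > bound (violated).

Check applicability: 2d = 8, n = 7.
2d − n = 1 > 0, so Plotkin applies.
Compute d/(2d−n) = 4/1 ≈ 4.0000.
⌊d/(2d−n)⌋ = 4.
Plotkin bound: M ≤ 2·4 = 8.
Given |C| = 10, check: VIOLATED.
This |C| is above the Plotkin bound, so no binary code with n = 7, d = 4 and 10 codewords exists.


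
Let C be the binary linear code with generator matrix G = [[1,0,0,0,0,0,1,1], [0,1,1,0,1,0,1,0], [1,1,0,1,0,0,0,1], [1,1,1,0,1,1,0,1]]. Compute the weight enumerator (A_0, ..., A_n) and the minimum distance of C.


Weight distribution: A_0 = 1, A_1 = 1, A_3 = 3, A_4 = 5, A_5 = 3, A_6 = 2, A_7 = 1. Minimum distance d = 1.

Enumerate all 2^4 = 16 messages m ∈ F_2^4.
For each, compute codeword c = mG in F_2^8, then tally its weight.
  m = 0000 → c = 00000000, weight = 0.
  m = 1000 → c = 10000011, weight = 3.
  m = 0100 → c = 01101010, weight = 4.
  m = 1100 → c = 11101001, weight = 5.
  m = 0010 → c = 11010001, weight = 4.
  m = 1010 → c = 01010010, weight = 3.
  m = 0110 → c = 10111011, weight = 6.
  m = 1110 → c = 00111000, weight = 3.
  m = 0001 → c = 11101101, weight = 6.
  m = 1001 → c = 01101110, weight = 5.
  m = 0101 → c = 10000111, weight = 4.
  m = 1101 → c = 00000100, weight = 1.
  m = 0011 → c = 00111100, weight = 4.
  m = 1011 → c = 10111111, weight = 7.
  m = 0111 → c = 01010110, weight = 4.
  m = 1111 → c = 11010101, weight = 5.
Tally weights:
  weight 0: 1 codewords.
  weight 1: 1 codewords.
  weight 3: 3 codewords.
  weight 4: 5 codewords.
  weight 5: 3 codewords.
  weight 6: 2 codewords.
  weight 7: 1 codewords.
Minimum distance d = smallest w > 0 with A_w > 0 = 1.
Sanity: Σ A_w = 16 = 2^4 = 16 ✓.


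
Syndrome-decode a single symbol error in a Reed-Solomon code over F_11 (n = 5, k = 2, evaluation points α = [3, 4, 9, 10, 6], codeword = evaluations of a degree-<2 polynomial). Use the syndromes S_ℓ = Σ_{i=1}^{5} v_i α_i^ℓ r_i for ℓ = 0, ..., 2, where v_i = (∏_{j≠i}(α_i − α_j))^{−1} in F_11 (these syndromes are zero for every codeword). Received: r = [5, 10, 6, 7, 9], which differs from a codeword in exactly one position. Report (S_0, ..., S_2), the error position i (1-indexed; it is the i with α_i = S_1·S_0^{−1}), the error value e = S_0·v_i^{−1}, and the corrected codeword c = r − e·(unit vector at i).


S = (9, 4, 3), error at position 3, error magnitude e = 4, c = [5, 10, 2, 7, 9].

Step 1: column multipliers v_i = (∏_{j≠i}(α_i − α_j))^{−1} mod 11.
  i = 1 (α = 3): (3−4)(3−9)(3−10)(3−6) = (−1)·(−6)·(−7)·(−3) = 126 ≡ 5, so v_1 = 5^{−1} = 9 (mod 11).
  i = 2 (α = 4): (4−3)(4−9)(4−10)(4−6) = 1·(−5)·(−6)·(−2) = −60 ≡ 6, so v_2 = 6^{−1} = 2 (mod 11).
  i = 3 (α = 9): (9−3)(9−4)(9−10)(9−6) = 6·5·(−1)·3 = −90 ≡ 9, so v_3 = 9^{−1} = 5 (mod 11).
  i = 4 (α = 10): (10−3)(10−4)(10−9)(10−6) = 7·6·1·4 = 168 ≡ 3, so v_4 = 3^{−1} = 4 (mod 11).
  i = 5 (α = 6): (6−3)(6−4)(6−9)(6−10) = 3·2·(−3)·(−4) = 72 ≡ 6, so v_5 = 6^{−1} = 2 (mod 11).
  v = [9, 2, 5, 4, 2].
Step 2: syndromes of r = [5, 10, 6, 7, 9] (all sums mod 11).
  S_0 = Σ v_i r_i = 9·5 + 2·10 + 5·6 + 4·7 + 2·9 = 141 ≡ 9.
  S_1 = Σ v_i α_i r_i = 9·3·5 + 2·4·10 + 5·9·6 + 4·10·7 + 2·6·9 = 873 ≡ 4.
  α_i^2 mod 11 = [9, 5, 4, 1, 3].
  S_2 = Σ v_i α_i^2 r_i = 9·9·5 + 2·5·10 + 5·4·6 + 4·1·7 + 2·3·9 = 707 ≡ 3.
  S = (9, 4, 3) ≠ 0, so r is not a codeword (an error is present).
Step 3: locate the error. For a single error e at position i, S_ℓ = v_i·e·α_i^ℓ, so α_err = S_1/S_0.
  S_0^{−1} = 9^{−1} = 5 (mod 11), so α_err = 4·5 = 20 ≡ 9 = α_3. Error position i = 3.
  Consistency check: S_2/S_1 = 3·3 = 9 ≡ 9 = α_err ✓ (single-error assumption holds).
Step 4: error magnitude e = S_0/v_3 = S_0·∏_{j≠3}(α_3 − α_j) = 9·9 = 81 ≡ 4 (mod 11).
Step 5: correct position 3: c_3 = r_3 − e = 6 − 4 ≡ 2 (mod 11). Hence c = [5, 10, 2, 7, 9].
  Check: interpolating c through the α_i gives m(x) = 1 + 5·x (degree < 2) with m(α_i) = c_i for every i, so c is indeed a codeword.


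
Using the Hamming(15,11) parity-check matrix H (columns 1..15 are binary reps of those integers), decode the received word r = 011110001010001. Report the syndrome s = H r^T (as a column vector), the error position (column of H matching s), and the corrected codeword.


s = (1, 1, 0, 1)^T, error position = 13, corrected codeword c = 011110001010101

Compute s = H r^T mod 2 one row at a time:
  s_1 = 0 + 1 + 0 + 1 + 0 + 0 + 0 + 1 = 3 ≡ 1 (mod 2).
  s_2 = 1 + 1 + 0 + 0 + 0 + 0 + 0 + 1 = 3 ≡ 1 (mod 2).
  s_3 = 1 + 1 + 0 + 0 + 0 + 1 + 0 + 1 = 4 ≡ 0 (mod 2).
  s_4 = 0 + 1 + 1 + 0 + 1 + 1 + 0 + 1 = 5 ≡ 1 (mod 2).
s = (1, 1, 0, 1)^T — this equals column 13 of H (binary 1101), so error is at position 13.
Correct: flip bit 13 of r = 011110001010001 to get c = 011110001010101.


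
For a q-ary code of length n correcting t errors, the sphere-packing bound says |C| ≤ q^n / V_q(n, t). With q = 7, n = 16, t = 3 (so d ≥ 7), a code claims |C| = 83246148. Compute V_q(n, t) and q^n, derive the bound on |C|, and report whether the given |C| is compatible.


V_q(n, t) = 125377, q^n = 33232930569601, Hamming bound = 265064011, |C| = 83246148 ≤ bound (satisfied).

Step 1: Compute V_q(n, t) = Σ_{j=0}^3 C(n, j) (q−1)^j.
  j = 0: C(16,0)·(6)^0 = 1·1 = 1.
  j = 1: C(16,1)·(6)^1 = 16·6 = 96.
  j = 2: C(16,2)·(6)^2 = 120·36 = 4320.
  j = 3: C(16,3)·(6)^3 = 560·216 = 120960.
  V_q(n, t) = 1 + 96 + 4320 + 120960 = 125377.
Step 2: q^n = 7^16 = 33232930569601.
Step 3: Hamming bound ⌊q^n / V_q(n,t)⌋ = ⌊33232930569601/125377⌋ = 265064011.
Step 4: Compare |C| = 83246148 to 265064011: satisfied.
The claimed |C| lies below the Hamming bound.


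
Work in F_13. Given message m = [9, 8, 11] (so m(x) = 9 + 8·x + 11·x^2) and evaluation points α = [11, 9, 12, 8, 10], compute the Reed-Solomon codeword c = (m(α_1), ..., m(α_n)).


c = [11, 10, 12, 10, 6]

Message polynomial: m(x) = 9 + 8·x + 11·x^2 (mod 13).
For each evaluation point α_i, compute m(α_i) mod 13:
  α_1 = 11: Horner steps 11 → 12 → 11, so m(11) = 11.
  α_2 = 9: Horner steps 11 → 3 → 10, so m(9) = 10.
  α_3 = 12: Horner steps 11 → 10 → 12, so m(12) = 12.
  α_4 = 8: Horner steps 11 → 5 → 10, so m(8) = 10.
  α_5 = 10: Horner steps 11 → 1 → 6, so m(10) = 6.
Codeword c = [11, 10, 12, 10, 6] ∈ F_13^5.


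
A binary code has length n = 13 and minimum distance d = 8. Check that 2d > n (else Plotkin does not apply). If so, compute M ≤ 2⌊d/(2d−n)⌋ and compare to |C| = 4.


Plotkin bound M ≤ 4; given |C| = 4 ≤ bound (satisfied).

Check applicability: 2d = 16, n = 13.
2d − n = 3 > 0, so Plotkin applies.
Compute d/(2d−n) = 8/3 ≈ 2.6667.
⌊d/(2d−n)⌋ = 2.
Plotkin bound: M ≤ 2·2 = 4.
Given |C| = 4, check: satisfied.
This |C| is at the Plotkin bound.


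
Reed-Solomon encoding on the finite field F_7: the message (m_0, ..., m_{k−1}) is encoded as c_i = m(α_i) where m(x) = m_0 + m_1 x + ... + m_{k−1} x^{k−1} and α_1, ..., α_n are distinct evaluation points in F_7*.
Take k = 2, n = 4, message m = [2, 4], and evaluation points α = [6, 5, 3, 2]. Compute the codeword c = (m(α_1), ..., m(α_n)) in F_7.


c = [5, 1, 0, 3]

Message polynomial: m(x) = 2 + 4·x (mod 7).
For each evaluation point α_i, compute m(α_i) mod 7:
  α_1 = 6: Horner steps 4 → 5, so m(6) = 5.
  α_2 = 5: Horner steps 4 → 1, so m(5) = 1.
  α_3 = 3: Horner steps 4 → 0, so m(3) = 0.
  α_4 = 2: Horner steps 4 → 3, so m(2) = 3.
Codeword c = [5, 1, 0, 3] ∈ F_7^4.


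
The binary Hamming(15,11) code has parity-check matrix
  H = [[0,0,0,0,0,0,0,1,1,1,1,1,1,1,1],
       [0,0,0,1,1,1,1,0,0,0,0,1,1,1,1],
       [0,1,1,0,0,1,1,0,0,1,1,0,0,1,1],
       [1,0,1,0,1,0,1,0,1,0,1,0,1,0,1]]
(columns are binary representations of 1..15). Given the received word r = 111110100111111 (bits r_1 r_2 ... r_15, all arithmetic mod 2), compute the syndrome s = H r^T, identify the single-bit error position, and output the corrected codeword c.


s = (0, 1, 1, 1)^T, error position = 7, corrected codeword c = 111110000111111

Compute s = H r^T mod 2 one row at a time:
  s_1 = 0 + 0 + 1 + 1 + 1 + 1 + 1 + 1 = 6 ≡ 0 (mod 2).
  s_2 = 1 + 1 + 0 + 1 + 1 + 1 + 1 + 1 = 7 ≡ 1 (mod 2).
  s_3 = 1 + 1 + 0 + 1 + 1 + 1 + 1 + 1 = 7 ≡ 1 (mod 2).
  s_4 = 1 + 1 + 1 + 1 + 0 + 1 + 1 + 1 = 7 ≡ 1 (mod 2).
s = (0, 1, 1, 1)^T — this equals column 7 of H (binary 0111), so error is at position 7.
Correct: flip bit 7 of r = 111110100111111 to get c = 111110000111111.


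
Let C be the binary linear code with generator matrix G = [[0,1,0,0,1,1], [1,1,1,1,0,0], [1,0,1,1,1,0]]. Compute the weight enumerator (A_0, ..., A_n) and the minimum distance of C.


Weight distribution: A_0 = 1, A_1 = 1, A_2 = 1, A_3 = 1, A_4 = 2, A_5 = 2. Minimum distance d = 1.

Enumerate all 2^3 = 8 messages m ∈ F_2^3.
For each, compute codeword c = mG in F_2^6, then tally its weight.
  m = 000 → c = 000000, weight = 0.
  m = 100 → c = 010011, weight = 3.
  m = 010 → c = 111100, weight = 4.
  m = 110 → c = 101111, weight = 5.
  m = 001 → c = 101110, weight = 4.
  m = 101 → c = 111101, weight = 5.
  m = 011 → c = 010010, weight = 2.
  m = 111 → c = 000001, weight = 1.
Tally weights:
  weight 0: 1 codewords.
  weight 1: 1 codewords.
  weight 2: 1 codewords.
  weight 3: 1 codewords.
  weight 4: 2 codewords.
  weight 5: 2 codewords.
Minimum distance d = smallest w > 0 with A_w > 0 = 1.
Sanity: Σ A_w = 8 = 2^3 = 8 ✓.


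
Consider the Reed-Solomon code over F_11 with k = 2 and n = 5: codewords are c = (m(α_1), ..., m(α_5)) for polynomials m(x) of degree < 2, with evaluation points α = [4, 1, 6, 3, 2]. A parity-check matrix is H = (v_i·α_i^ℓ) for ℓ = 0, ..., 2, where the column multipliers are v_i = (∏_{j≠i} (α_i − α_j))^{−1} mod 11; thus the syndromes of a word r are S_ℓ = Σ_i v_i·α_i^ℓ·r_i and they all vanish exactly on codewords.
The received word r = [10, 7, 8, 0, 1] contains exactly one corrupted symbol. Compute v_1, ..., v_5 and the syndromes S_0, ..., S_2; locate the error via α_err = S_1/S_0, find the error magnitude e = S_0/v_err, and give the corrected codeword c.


S = (2, 2, 2), error at position 2, error magnitude e = 5, c = [10, 2, 8, 0, 1].

Step 1: column multipliers v_i = (∏_{j≠i}(α_i − α_j))^{−1} mod 11.
  i = 1 (α = 4): (4−1)(4−6)(4−3)(4−2) = 3·(−2)·1·2 = −12 ≡ 10, so v_1 = 10^{−1} = 10 (mod 11).
  i = 2 (α = 1): (1−4)(1−6)(1−3)(1−2) = (−3)·(−5)·(−2)·(−1) = 30 ≡ 8, so v_2 = 8^{−1} = 7 (mod 11).
  i = 3 (α = 6): (6−4)(6−1)(6−3)(6−2) = 2·5·3·4 = 120 ≡ 10, so v_3 = 10^{−1} = 10 (mod 11).
  i = 4 (α = 3): (3−4)(3−1)(3−6)(3−2) = (−1)·2·(−3)·1 = 6 ≡ 6, so v_4 = 6^{−1} = 2 (mod 11).
  i = 5 (α = 2): (2−4)(2−1)(2−6)(2−3) = (−2)·1·(−4)·(−1) = −8 ≡ 3, so v_5 = 3^{−1} = 4 (mod 11).
  v = [10, 7, 10, 2, 4].
Step 2: syndromes of r = [10, 7, 8, 0, 1] (all sums mod 11).
  S_0 = Σ v_i r_i = 10·10 + 7·7 + 10·8 + 2·0 + 4·1 = 233 ≡ 2.
  S_1 = Σ v_i α_i r_i = 10·4·10 + 7·1·7 + 10·6·8 + 2·3·0 + 4·2·1 = 937 ≡ 2.
  α_i^2 mod 11 = [5, 1, 3, 9, 4].
  S_2 = Σ v_i α_i^2 r_i = 10·5·10 + 7·1·7 + 10·3·8 + 2·9·0 + 4·4·1 = 805 ≡ 2.
  S = (2, 2, 2) ≠ 0, so r is not a codeword (an error is present).
Step 3: locate the error. For a single error e at position i, S_ℓ = v_i·e·α_i^ℓ, so α_err = S_1/S_0.
  S_0^{−1} = 2^{−1} = 6 (mod 11), so α_err = 2·6 = 12 ≡ 1 = α_2. Error position i = 2.
  Consistency check: S_2/S_1 = 2·6 = 12 ≡ 1 = α_err ✓ (single-error assumption holds).
Step 4: error magnitude e = S_0/v_2 = S_0·∏_{j≠2}(α_2 − α_j) = 2·8 = 16 ≡ 5 (mod 11).
Step 5: correct position 2: c_2 = r_2 − e = 7 − 5 ≡ 2 (mod 11). Hence c = [10, 2, 8, 0, 1].
  Check: interpolating c through the α_i gives m(x) = 3 + 10·x (degree < 2) with m(α_i) = c_i for every i, so c is indeed a codeword.


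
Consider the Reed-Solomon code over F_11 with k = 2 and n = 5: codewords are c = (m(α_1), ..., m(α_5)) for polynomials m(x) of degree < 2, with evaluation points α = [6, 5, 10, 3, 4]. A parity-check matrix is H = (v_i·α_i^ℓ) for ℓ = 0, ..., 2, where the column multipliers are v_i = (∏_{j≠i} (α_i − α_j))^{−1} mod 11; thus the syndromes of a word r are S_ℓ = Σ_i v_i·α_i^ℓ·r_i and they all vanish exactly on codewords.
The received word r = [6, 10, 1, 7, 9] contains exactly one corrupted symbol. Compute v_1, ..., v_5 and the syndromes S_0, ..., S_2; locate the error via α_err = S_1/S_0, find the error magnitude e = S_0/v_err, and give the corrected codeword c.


S = (5, 9, 3), error at position 5, error magnitude e = 6, c = [6, 10, 1, 7, 3].

Step 1: column multipliers v_i = (∏_{j≠i}(α_i − α_j))^{−1} mod 11.
  i = 1 (α = 6): (6−5)(6−10)(6−3)(6−4) = 1·(−4)·3·2 = −24 ≡ 9, so v_1 = 9^{−1} = 5 (mod 11).
  i = 2 (α = 5): (5−6)(5−10)(5−3)(5−4) = (−1)·(−5)·2·1 = 10 ≡ 10, so v_2 = 10^{−1} = 10 (mod 11).
  i = 3 (α = 10): (10−6)(10−5)(10−3)(10−4) = 4·5·7·6 = 840 ≡ 4, so v_3 = 4^{−1} = 3 (mod 11).
  i = 4 (α = 3): (3−6)(3−5)(3−10)(3−4) = (−3)·(−2)·(−7)·(−1) = 42 ≡ 9, so v_4 = 9^{−1} = 5 (mod 11).
  i = 5 (α = 4): (4−6)(4−5)(4−10)(4−3) = (−2)·(−1)·(−6)·1 = −12 ≡ 10, so v_5 = 10^{−1} = 10 (mod 11).
  v = [5, 10, 3, 5, 10].
Step 2: syndromes of r = [6, 10, 1, 7, 9] (all sums mod 11).
  S_0 = Σ v_i r_i = 5·6 + 10·10 + 3·1 + 5·7 + 10·9 = 258 ≡ 5.
  S_1 = Σ v_i α_i r_i = 5·6·6 + 10·5·10 + 3·10·1 + 5·3·7 + 10·4·9 = 1175 ≡ 9.
  α_i^2 mod 11 = [3, 3, 1, 9, 5].
  S_2 = Σ v_i α_i^2 r_i = 5·3·6 + 10·3·10 + 3·1·1 + 5·9·7 + 10·5·9 = 1158 ≡ 3.
  S = (5, 9, 3) ≠ 0, so r is not a codeword (an error is present).
Step 3: locate the error. For a single error e at position i, S_ℓ = v_i·e·α_i^ℓ, so α_err = S_1/S_0.
  S_0^{−1} = 5^{−1} = 9 (mod 11), so α_err = 9·9 = 81 ≡ 4 = α_5. Error position i = 5.
  Consistency check: S_2/S_1 = 3·5 = 15 ≡ 4 = α_err ✓ (single-error assumption holds).
Step 4: error magnitude e = S_0/v_5 = S_0·∏_{j≠5}(α_5 − α_j) = 5·10 = 50 ≡ 6 (mod 11).
Step 5: correct position 5: c_5 = r_5 − e = 9 − 6 ≡ 3 (mod 11). Hence c = [6, 10, 1, 7, 3].
  Check: interpolating c through the α_i gives m(x) = 8 + 7·x (degree < 2) with m(α_i) = c_i for every i, so c is indeed a codeword.


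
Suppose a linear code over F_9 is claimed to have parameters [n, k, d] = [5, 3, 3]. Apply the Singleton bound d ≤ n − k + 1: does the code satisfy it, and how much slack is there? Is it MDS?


Singleton RHS = n − k + 1 = 3, slack = 0, bound satisfied, MDS.

Singleton bound: d ≤ n − k + 1.
Here n = 5, k = 3, so n − k + 1 = 3.
Given d = 3, check d ≤ 3: YES.
Slack = (n − k + 1) − d = 0.
The code is MDS (slack = 0).
Description: the claimed parameters are [5, 3, 3]_9; such a code would be MDS (meets Singleton bound).


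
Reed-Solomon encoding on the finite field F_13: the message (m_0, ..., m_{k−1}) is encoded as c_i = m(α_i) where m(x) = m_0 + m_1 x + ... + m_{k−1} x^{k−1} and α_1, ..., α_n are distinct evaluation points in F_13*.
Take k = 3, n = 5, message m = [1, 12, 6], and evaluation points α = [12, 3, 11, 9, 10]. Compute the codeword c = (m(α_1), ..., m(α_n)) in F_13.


c = [8, 0, 1, 10, 6]

Message polynomial: m(x) = 1 + 12·x + 6·x^2 (mod 13).
For each evaluation point α_i, compute m(α_i) mod 13:
  α_1 = 12: Horner steps 6 → 6 → 8, so m(12) = 8.
  α_2 = 3: Horner steps 6 → 4 → 0, so m(3) = 0.
  α_3 = 11: Horner steps 6 → 0 → 1, so m(11) = 1.
  α_4 = 9: Horner steps 6 → 1 → 10, so m(9) = 10.
  α_5 = 10: Horner steps 6 → 7 → 6, so m(10) = 6.
Codeword c = [8, 0, 1, 10, 6] ∈ F_13^5.


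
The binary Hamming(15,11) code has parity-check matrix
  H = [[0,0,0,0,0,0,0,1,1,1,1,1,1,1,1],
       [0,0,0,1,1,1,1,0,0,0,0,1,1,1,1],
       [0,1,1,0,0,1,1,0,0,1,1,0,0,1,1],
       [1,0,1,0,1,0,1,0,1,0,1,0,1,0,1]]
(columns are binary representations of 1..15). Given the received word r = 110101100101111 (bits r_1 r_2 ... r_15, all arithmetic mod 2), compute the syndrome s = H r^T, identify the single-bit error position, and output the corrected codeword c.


s = (1, 1, 0, 0)^T, error position = 12, corrected codeword c = 110101100100111

Compute s = H r^T mod 2 one row at a time:
  s_1 = 0 + 0 + 1 + 0 + 1 + 1 + 1 + 1 = 5 ≡ 1 (mod 2).
  s_2 = 1 + 0 + 1 + 1 + 1 + 1 + 1 + 1 = 7 ≡ 1 (mod 2).
  s_3 = 1 + 0 + 1 + 1 + 1 + 0 + 1 + 1 = 6 ≡ 0 (mod 2).
  s_4 = 1 + 0 + 0 + 1 + 0 + 0 + 1 + 1 = 4 ≡ 0 (mod 2).
s = (1, 1, 0, 0)^T — this equals column 12 of H (binary 1100), so error is at position 12.
Correct: flip bit 12 of r = 110101100101111 to get c = 110101100100111.


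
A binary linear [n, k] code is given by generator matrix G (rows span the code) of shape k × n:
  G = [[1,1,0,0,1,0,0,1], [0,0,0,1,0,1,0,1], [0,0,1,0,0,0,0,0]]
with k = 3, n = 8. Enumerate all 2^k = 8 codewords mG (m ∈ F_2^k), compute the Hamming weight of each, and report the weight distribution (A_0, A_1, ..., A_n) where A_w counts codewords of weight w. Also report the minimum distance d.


Weight distribution: A_0 = 1, A_1 = 1, A_3 = 1, A_4 = 2, A_5 = 2, A_6 = 1. Minimum distance d = 1.

Enumerate all 2^3 = 8 messages m ∈ F_2^3.
For each, compute codeword c = mG in F_2^8, then tally its weight.
  m = 000 → c = 00000000, weight = 0.
  m = 100 → c = 11001001, weight = 4.
  m = 010 → c = 00010101, weight = 3.
  m = 110 → c = 11011100, weight = 5.
  m = 001 → c = 00100000, weight = 1.
  m = 101 → c = 11101001, weight = 5.
  m = 011 → c = 00110101, weight = 4.
  m = 111 → c = 11111100, weight = 6.
Tally weights:
  weight 0: 1 codewords.
  weight 1: 1 codewords.
  weight 3: 1 codewords.
  weight 4: 2 codewords.
  weight 5: 2 codewords.
  weight 6: 1 codewords.
Minimum distance d = smallest w > 0 with A_w > 0 = 1.
Sanity: Σ A_w = 8 = 2^3 = 8 ✓.


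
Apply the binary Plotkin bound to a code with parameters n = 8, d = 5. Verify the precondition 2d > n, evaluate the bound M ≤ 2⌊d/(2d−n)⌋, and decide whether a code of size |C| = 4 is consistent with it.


Plotkin bound M ≤ 4; given |C| = 4 ≤ bound (satisfied).

Check applicability: 2d = 10, n = 8.
2d − n = 2 > 0, so Plotkin applies.
Compute d/(2d−n) = 5/2 ≈ 2.5000.
⌊d/(2d−n)⌋ = 2.
Plotkin bound: M ≤ 2·2 = 4.
Given |C| = 4, check: satisfied.
This |C| is at the Plotkin bound.


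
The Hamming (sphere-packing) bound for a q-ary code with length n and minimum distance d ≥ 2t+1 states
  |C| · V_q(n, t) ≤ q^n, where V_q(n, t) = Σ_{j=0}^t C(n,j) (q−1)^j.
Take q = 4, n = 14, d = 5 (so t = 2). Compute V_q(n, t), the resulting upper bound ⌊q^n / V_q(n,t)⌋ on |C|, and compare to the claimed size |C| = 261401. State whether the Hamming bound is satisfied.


V_q(n, t) = 862, q^n = 268435456, Hamming bound = 311410, |C| = 261401 ≤ bound (satisfied).

Step 1: Compute V_q(n, t) = Σ_{j=0}^2 C(n, j) (q−1)^j.
  j = 0: C(14,0)·(3)^0 = 1·1 = 1.
  j = 1: C(14,1)·(3)^1 = 14·3 = 42.
  j = 2: C(14,2)·(3)^2 = 91·9 = 819.
  V_q(n, t) = 1 + 42 + 819 = 862.
Step 2: q^n = 4^14 = 268435456.
Step 3: Hamming bound ⌊q^n / V_q(n,t)⌋ = ⌊268435456/862⌋ = 311410.
Step 4: Compare |C| = 261401 to 311410: satisfied.
The claimed |C| lies below the Hamming bound.


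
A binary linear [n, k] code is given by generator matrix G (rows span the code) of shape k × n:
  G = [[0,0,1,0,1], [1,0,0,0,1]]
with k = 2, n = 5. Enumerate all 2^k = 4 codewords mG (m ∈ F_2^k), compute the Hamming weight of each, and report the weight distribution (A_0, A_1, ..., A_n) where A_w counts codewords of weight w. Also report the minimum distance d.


Weight distribution: A_0 = 1, A_2 = 3. Minimum distance d = 2.

Enumerate all 2^2 = 4 messages m ∈ F_2^2.
For each, compute codeword c = mG in F_2^5, then tally its weight.
  m = 00 → c = 00000, weight = 0.
  m = 10 → c = 00101, weight = 2.
  m = 01 → c = 10001, weight = 2.
  m = 11 → c = 10100, weight = 2.
Tally weights:
  weight 0: 1 codewords.
  weight 2: 3 codewords.
Minimum distance d = smallest w > 0 with A_w > 0 = 2.
Sanity: Σ A_w = 4 = 2^2 = 4 ✓.


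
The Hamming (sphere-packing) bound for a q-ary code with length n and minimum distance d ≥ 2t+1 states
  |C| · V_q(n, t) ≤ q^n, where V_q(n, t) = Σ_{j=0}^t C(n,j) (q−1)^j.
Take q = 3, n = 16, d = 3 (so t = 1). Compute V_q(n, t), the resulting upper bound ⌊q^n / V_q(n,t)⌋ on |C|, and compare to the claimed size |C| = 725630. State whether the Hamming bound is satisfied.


V_q(n, t) = 33, q^n = 43046721, Hamming bound = 1304446, |C| = 725630 ≤ bound (satisfied).

Step 1: Compute V_q(n, t) = Σ_{j=0}^1 C(n, j) (q−1)^j.
  j = 0: C(16,0)·(2)^0 = 1·1 = 1.
  j = 1: C(16,1)·(2)^1 = 16·2 = 32.
  V_q(n, t) = 1 + 32 = 33.
Step 2: q^n = 3^16 = 43046721.
Step 3: Hamming bound ⌊q^n / V_q(n,t)⌋ = ⌊43046721/33⌋ = 1304446.
Step 4: Compare |C| = 725630 to 1304446: satisfied.
The claimed |C| lies below the Hamming bound.


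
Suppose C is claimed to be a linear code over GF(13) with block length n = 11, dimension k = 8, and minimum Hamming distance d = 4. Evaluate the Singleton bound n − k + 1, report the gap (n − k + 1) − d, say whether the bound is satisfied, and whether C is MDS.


Singleton RHS = n − k + 1 = 4, slack = 0, bound satisfied, MDS.

Singleton bound: d ≤ n − k + 1.
Here n = 11, k = 8, so n − k + 1 = 4.
Given d = 4, check d ≤ 4: YES.
Slack = (n − k + 1) − d = 0.
The code is MDS (slack = 0).
Description: the claimed parameters are [11, 8, 4]_13; such a code would be MDS (meets Singleton bound).


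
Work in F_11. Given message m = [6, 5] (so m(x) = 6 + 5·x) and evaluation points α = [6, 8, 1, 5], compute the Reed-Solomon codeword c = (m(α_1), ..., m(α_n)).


c = [3, 2, 0, 9]

Message polynomial: m(x) = 6 + 5·x (mod 11).
For each evaluation point α_i, compute m(α_i) mod 11:
  α_1 = 6: Horner steps 5 → 3, so m(6) = 3.
  α_2 = 8: Horner steps 5 → 2, so m(8) = 2.
  α_3 = 1: Horner steps 5 → 0, so m(1) = 0.
  α_4 = 5: Horner steps 5 → 9, so m(5) = 9.
Codeword c = [3, 2, 0, 9] ∈ F_11^4.


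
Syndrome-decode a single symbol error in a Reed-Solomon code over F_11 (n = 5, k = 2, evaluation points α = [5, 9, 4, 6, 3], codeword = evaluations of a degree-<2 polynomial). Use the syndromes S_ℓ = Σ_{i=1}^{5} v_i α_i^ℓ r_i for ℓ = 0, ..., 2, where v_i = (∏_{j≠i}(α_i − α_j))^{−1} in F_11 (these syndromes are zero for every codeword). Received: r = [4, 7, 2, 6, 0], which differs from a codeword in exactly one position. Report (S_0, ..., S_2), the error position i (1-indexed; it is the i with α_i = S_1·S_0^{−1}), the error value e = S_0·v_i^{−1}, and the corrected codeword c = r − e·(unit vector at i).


S = (9, 4, 3), error at position 2, error magnitude e = 6, c = [4, 1, 2, 6, 0].

Step 1: column multipliers v_i = (∏_{j≠i}(α_i − α_j))^{−1} mod 11.
  i = 1 (α = 5): (5−9)(5−4)(5−6)(5−3) = (−4)·1·(−1)·2 = 8 ≡ 8, so v_1 = 8^{−1} = 7 (mod 11).
  i = 2 (α = 9): (9−5)(9−4)(9−6)(9−3) = 4·5·3·6 = 360 ≡ 8, so v_2 = 8^{−1} = 7 (mod 11).
  i = 3 (α = 4): (4−5)(4−9)(4−6)(4−3) = (−1)·(−5)·(−2)·1 = −10 ≡ 1, so v_3 = 1^{−1} = 1 (mod 11).
  i = 4 (α = 6): (6−5)(6−9)(6−4)(6−3) = 1·(−3)·2·3 = −18 ≡ 4, so v_4 = 4^{−1} = 3 (mod 11).
  i = 5 (α = 3): (3−5)(3−9)(3−4)(3−6) = (−2)·(−6)·(−1)·(−3) = 36 ≡ 3, so v_5 = 3^{−1} = 4 (mod 11).
  v = [7, 7, 1, 3, 4].
Step 2: syndromes of r = [4, 7, 2, 6, 0] (all sums mod 11).
  S_0 = Σ v_i r_i = 7·4 + 7·7 + 1·2 + 3·6 + 4·0 = 97 ≡ 9.
  S_1 = Σ v_i α_i r_i = 7·5·4 + 7·9·7 + 1·4·2 + 3·6·6 + 4·3·0 = 697 ≡ 4.
  α_i^2 mod 11 = [3, 4, 5, 3, 9].
  S_2 = Σ v_i α_i^2 r_i = 7·3·4 + 7·4·7 + 1·5·2 + 3·3·6 + 4·9·0 = 344 ≡ 3.
  S = (9, 4, 3) ≠ 0, so r is not a codeword (an error is present).
Step 3: locate the error. For a single error e at position i, S_ℓ = v_i·e·α_i^ℓ, so α_err = S_1/S_0.
  S_0^{−1} = 9^{−1} = 5 (mod 11), so α_err = 4·5 = 20 ≡ 9 = α_2. Error position i = 2.
  Consistency check: S_2/S_1 = 3·3 = 9 ≡ 9 = α_err ✓ (single-error assumption holds).
Step 4: error magnitude e = S_0/v_2 = S_0·∏_{j≠2}(α_2 − α_j) = 9·8 = 72 ≡ 6 (mod 11).
Step 5: correct position 2: c_2 = r_2 − e = 7 − 6 ≡ 1 (mod 11). Hence c = [4, 1, 2, 6, 0].
  Check: interpolating c through the α_i gives m(x) = 5 + 2·x (degree < 2) with m(α_i) = c_i for every i, so c is indeed a codeword.


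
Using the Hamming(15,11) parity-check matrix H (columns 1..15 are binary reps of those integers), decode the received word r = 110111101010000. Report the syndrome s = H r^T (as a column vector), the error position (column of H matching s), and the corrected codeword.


s = (0, 0, 0, 1)^T, error position = 1, corrected codeword c = 010111101010000

Compute s = H r^T mod 2 one row at a time:
  s_1 = 0 + 1 + 0 + 1 + 0 + 0 + 0 + 0 = 2 ≡ 0 (mod 2).
  s_2 = 1 + 1 + 1 + 1 + 0 + 0 + 0 + 0 = 4 ≡ 0 (mod 2).
  s_3 = 1 + 0 + 1 + 1 + 0 + 1 + 0 + 0 = 4 ≡ 0 (mod 2).
  s_4 = 1 + 0 + 1 + 1 + 1 + 1 + 0 + 0 = 5 ≡ 1 (mod 2).
s = (0, 0, 0, 1)^T — this equals column 1 of H (binary 0001), so error is at position 1.
Correct: flip bit 1 of r = 110111101010000 to get c = 010111101010000.


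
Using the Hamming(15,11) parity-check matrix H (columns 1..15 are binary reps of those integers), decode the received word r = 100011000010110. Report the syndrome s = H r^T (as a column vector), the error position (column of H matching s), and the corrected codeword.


s = (1, 0, 1, 0)^T, error position = 10, corrected codeword c = 100011000110110

Compute s = H r^T mod 2 one row at a time:
  s_1 = 0 + 0 + 0 + 1 + 0 + 1 + 1 + 0 = 3 ≡ 1 (mod 2).
  s_2 = 0 + 1 + 1 + 0 + 0 + 1 + 1 + 0 = 4 ≡ 0 (mod 2).
  s_3 = 0 + 0 + 1 + 0 + 0 + 1 + 1 + 0 = 3 ≡ 1 (mod 2).
  s_4 = 1 + 0 + 1 + 0 + 0 + 1 + 1 + 0 = 4 ≡ 0 (mod 2).
s = (1, 0, 1, 0)^T — this equals column 10 of H (binary 1010), so error is at position 10.
Correct: flip bit 10 of r = 100011000010110 to get c = 100011000110110.


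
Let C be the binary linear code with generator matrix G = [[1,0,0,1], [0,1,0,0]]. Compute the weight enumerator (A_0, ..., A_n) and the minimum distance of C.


Weight distribution: A_0 = 1, A_1 = 1, A_2 = 1, A_3 = 1. Minimum distance d = 1.

Enumerate all 2^2 = 4 messages m ∈ F_2^2.
For each, compute codeword c = mG in F_2^4, then tally its weight.
  m = 00 → c = 0000, weight = 0.
  m = 10 → c = 1001, weight = 2.
  m = 01 → c = 0100, weight = 1.
  m = 11 → c = 1101, weight = 3.
Tally weights:
  weight 0: 1 codewords.
  weight 1: 1 codewords.
  weight 2: 1 codewords.
  weight 3: 1 codewords.
Minimum distance d = smallest w > 0 with A_w > 0 = 1.
Sanity: Σ A_w = 4 = 2^2 = 4 ✓.


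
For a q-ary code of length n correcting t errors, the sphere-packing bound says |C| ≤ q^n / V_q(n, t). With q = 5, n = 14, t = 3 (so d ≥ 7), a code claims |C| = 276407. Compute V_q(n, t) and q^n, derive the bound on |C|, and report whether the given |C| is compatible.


V_q(n, t) = 24809, q^n = 6103515625, Hamming bound = 246020, |C| = 276407 > bound (violated).

Step 1: Compute V_q(n, t) = Σ_{j=0}^3 C(n, j) (q−1)^j.
  j = 0: C(14,0)·(4)^0 = 1·1 = 1.
  j = 1: C(14,1)·(4)^1 = 14·4 = 56.
  j = 2: C(14,2)·(4)^2 = 91·16 = 1456.
  j = 3: C(14,3)·(4)^3 = 364·64 = 23296.
  V_q(n, t) = 1 + 56 + 1456 + 23296 = 24809.
Step 2: q^n = 5^14 = 6103515625.
Step 3: Hamming bound ⌊q^n / V_q(n,t)⌋ = ⌊6103515625/24809⌋ = 246020.
Step 4: Compare |C| = 276407 to 246020: violated.
The claimed |C| lies above the Hamming bound, so no 5-ary code of length 14 with d ≥ 7 can have 276407 codewords.


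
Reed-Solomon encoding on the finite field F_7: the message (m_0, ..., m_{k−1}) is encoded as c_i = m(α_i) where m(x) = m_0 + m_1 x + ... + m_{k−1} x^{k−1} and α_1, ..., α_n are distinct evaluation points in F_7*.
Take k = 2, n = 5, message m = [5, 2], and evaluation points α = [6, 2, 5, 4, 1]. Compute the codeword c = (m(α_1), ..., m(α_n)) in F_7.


c = [3, 2, 1, 6, 0]

Message polynomial: m(x) = 5 + 2·x (mod 7).
For each evaluation point α_i, compute m(α_i) mod 7:
  α_1 = 6: Horner steps 2 → 3, so m(6) = 3.
  α_2 = 2: Horner steps 2 → 2, so m(2) = 2.
  α_3 = 5: Horner steps 2 → 1, so m(5) = 1.
  α_4 = 4: Horner steps 2 → 6, so m(4) = 6.
  α_5 = 1: Horner steps 2 → 0, so m(1) = 0.
Codeword c = [3, 2, 1, 6, 0] ∈ F_7^5.


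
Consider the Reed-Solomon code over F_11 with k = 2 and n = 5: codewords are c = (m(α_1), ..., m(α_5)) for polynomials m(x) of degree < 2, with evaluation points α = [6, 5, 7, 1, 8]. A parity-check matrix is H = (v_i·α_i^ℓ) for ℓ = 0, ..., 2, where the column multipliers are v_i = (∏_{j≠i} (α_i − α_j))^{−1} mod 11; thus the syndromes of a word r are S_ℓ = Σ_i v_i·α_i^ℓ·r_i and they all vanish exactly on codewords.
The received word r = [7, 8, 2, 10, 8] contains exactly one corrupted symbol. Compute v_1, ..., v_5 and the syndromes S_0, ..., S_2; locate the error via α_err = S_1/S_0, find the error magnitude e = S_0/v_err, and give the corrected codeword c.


S = (2, 10, 6), error at position 2, error magnitude e = 7, c = [7, 1, 2, 10, 8].

Step 1: column multipliers v_i = (∏_{j≠i}(α_i − α_j))^{−1} mod 11.
  i = 1 (α = 6): (6−5)(6−7)(6−1)(6−8) = 1·(−1)·5·(−2) = 10 ≡ 10, so v_1 = 10^{−1} = 10 (mod 11).
  i = 2 (α = 5): (5−6)(5−7)(5−1)(5−8) = (−1)·(−2)·4·(−3) = −24 ≡ 9, so v_2 = 9^{−1} = 5 (mod 11).
  i = 3 (α = 7): (7−6)(7−5)(7−1)(7−8) = 1·2·6·(−1) = −12 ≡ 10, so v_3 = 10^{−1} = 10 (mod 11).
  i = 4 (α = 1): (1−6)(1−5)(1−7)(1−8) = (−5)·(−4)·(−6)·(−7) = 840 ≡ 4, so v_4 = 4^{−1} = 3 (mod 11).
  i = 5 (α = 8): (8−6)(8−5)(8−7)(8−1) = 2·3·1·7 = 42 ≡ 9, so v_5 = 9^{−1} = 5 (mod 11).
  v = [10, 5, 10, 3, 5].
Step 2: syndromes of r = [7, 8, 2, 10, 8] (all sums mod 11).
  S_0 = Σ v_i r_i = 10·7 + 5·8 + 10·2 + 3·10 + 5·8 = 200 ≡ 2.
  S_1 = Σ v_i α_i r_i = 10·6·7 + 5·5·8 + 10·7·2 + 3·1·10 + 5·8·8 = 1110 ≡ 10.
  α_i^2 mod 11 = [3, 3, 5, 1, 9].
  S_2 = Σ v_i α_i^2 r_i = 10·3·7 + 5·3·8 + 10·5·2 + 3·1·10 + 5·9·8 = 820 ≡ 6.
  S = (2, 10, 6) ≠ 0, so r is not a codeword (an error is present).
Step 3: locate the error. For a single error e at position i, S_ℓ = v_i·e·α_i^ℓ, so α_err = S_1/S_0.
  S_0^{−1} = 2^{−1} = 6 (mod 11), so α_err = 10·6 = 60 ≡ 5 = α_2. Error position i = 2.
  Consistency check: S_2/S_1 = 6·10 = 60 ≡ 5 = α_err ✓ (single-error assumption holds).
Step 4: error magnitude e = S_0/v_2 = S_0·∏_{j≠2}(α_2 − α_j) = 2·9 = 18 ≡ 7 (mod 11).
Step 5: correct position 2: c_2 = r_2 − e = 8 − 7 ≡ 1 (mod 11). Hence c = [7, 1, 2, 10, 8].
  Check: interpolating c through the α_i gives m(x) = 4 + 6·x (degree < 2) with m(α_i) = c_i for every i, so c is indeed a codeword.


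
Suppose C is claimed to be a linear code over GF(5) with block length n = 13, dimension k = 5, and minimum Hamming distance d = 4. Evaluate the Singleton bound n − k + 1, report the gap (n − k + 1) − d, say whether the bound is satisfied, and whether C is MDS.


Singleton RHS = n − k + 1 = 9, slack = 5, bound satisfied, not MDS.

Singleton bound: d ≤ n − k + 1.
Here n = 13, k = 5, so n − k + 1 = 9.
Given d = 4, check d ≤ 9: YES.
Slack = (n − k + 1) − d = 5.
The code is NOT MDS (slack = 5 > 0).
Description: the claimed parameters are [13, 5, 4]_5; such a code would be non-MDS.


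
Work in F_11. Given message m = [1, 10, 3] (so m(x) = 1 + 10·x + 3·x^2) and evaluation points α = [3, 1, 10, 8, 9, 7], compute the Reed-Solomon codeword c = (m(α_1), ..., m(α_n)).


c = [3, 3, 5, 9, 4, 9]

Message polynomial: m(x) = 1 + 10·x + 3·x^2 (mod 11).
For each evaluation point α_i, compute m(α_i) mod 11:
  α_1 = 3: Horner steps 3 → 8 → 3, so m(3) = 3.
  α_2 = 1: Horner steps 3 → 2 → 3, so m(1) = 3.
  α_3 = 10: Horner steps 3 → 7 → 5, so m(10) = 5.
  α_4 = 8: Horner steps 3 → 1 → 9, so m(8) = 9.
  α_5 = 9: Horner steps 3 → 4 → 4, so m(9) = 4.
  α_6 = 7: Horner steps 3 → 9 → 9, so m(7) = 9.
Codeword c = [3, 3, 5, 9, 4, 9] ∈ F_11^6.


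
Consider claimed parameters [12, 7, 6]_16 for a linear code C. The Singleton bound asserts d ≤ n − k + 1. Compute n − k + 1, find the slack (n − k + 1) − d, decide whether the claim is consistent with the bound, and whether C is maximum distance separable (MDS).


Singleton RHS = n − k + 1 = 6, slack = 0, bound satisfied, MDS.

Singleton bound: d ≤ n − k + 1.
Here n = 12, k = 7, so n − k + 1 = 6.
Given d = 6, check d ≤ 6: YES.
Slack = (n − k + 1) − d = 0.
The code is MDS (slack = 0).
Description: the claimed parameters are [12, 7, 6]_16; such a code would be MDS (meets Singleton bound).
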